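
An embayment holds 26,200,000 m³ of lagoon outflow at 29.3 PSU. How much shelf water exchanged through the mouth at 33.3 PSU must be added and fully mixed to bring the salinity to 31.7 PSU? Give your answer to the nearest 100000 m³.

Salt balance: 26,200,000×29.3 + V×33.3 = (26,200,000+V)×31.7
767,660,000 + 33.3V = 830,540,000 + 31.7V
62,880,000 = 1.6V
V = 39,300,000 m³

39300000 m³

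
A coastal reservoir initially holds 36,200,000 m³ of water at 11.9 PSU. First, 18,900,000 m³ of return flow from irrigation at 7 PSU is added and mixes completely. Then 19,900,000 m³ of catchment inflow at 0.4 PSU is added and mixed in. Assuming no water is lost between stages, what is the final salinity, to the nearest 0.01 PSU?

Mass of salt is conserved:
Initial salt = 36,200,000×11.9 = 430,780,000
After stage 1: salt = 430,780,000 + 18,900,000×7 = 563,080,000; volume = 55,100,000 m³; S = 10.219 PSU
After stage 2: salt = 563,080,000 + 19,900,000×0.4 = 571,040,000; volume = 75,000,000 m³
S = 571,040,000 / 75,000,000 = 7.6139 PSU

7.61 PSU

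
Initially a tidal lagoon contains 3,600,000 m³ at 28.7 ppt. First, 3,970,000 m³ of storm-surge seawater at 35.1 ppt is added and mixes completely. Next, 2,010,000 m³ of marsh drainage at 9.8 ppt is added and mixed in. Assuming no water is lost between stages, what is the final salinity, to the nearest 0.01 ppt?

Mass of salt is conserved:
Initial salt = 3,600,000×28.7 = 103,320,000
After stage 1: salt = 103,320,000 + 3,970,000×35.1 = 242,667,000; volume = 7,570,000 m³; S = 32.056 ppt
After stage 2: salt = 242,667,000 + 2,010,000×9.8 = 262,365,000; volume = 9,580,000 m³
S = 262,365,000 / 9,580,000 = 27.3867 ppt

27.39 ppt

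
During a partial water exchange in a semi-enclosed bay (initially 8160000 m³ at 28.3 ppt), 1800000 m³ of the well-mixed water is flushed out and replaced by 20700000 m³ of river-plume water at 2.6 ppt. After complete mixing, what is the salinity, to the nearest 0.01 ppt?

8.64 ppt

Remaining after removal: 6,360,000 m³ at 28.3 ppt (salt = 179,988,000)
After addition: salt = 179,988,000 + 20,700,000×2.6 = 233,808,000; volume = 27,060,000 m³
S = 233,808,000 / 27,060,000 = 8.6404 ppt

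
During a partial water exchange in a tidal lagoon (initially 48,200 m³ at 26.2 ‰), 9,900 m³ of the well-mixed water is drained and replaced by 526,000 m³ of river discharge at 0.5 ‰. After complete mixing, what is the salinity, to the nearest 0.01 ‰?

2.24 ‰

Remaining after removal: 38,300 m³ at 26.2 ‰ (salt = 1,003,460)
After addition: salt = 1,003,460 + 526,000×0.5 = 1,266,460; volume = 564,300 m³
S = 1,266,460 / 564,300 = 2.2443 ‰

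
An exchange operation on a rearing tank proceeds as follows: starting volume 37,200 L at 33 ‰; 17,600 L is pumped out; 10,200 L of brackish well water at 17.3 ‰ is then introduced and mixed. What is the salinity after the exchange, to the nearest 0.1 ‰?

27.6 ‰

Remaining after removal: 19,600 L at 33 ‰ (salt = 646,800)
After addition: salt = 646,800 + 10,200×17.3 = 823,260; volume = 29,800 L
S = 823,260 / 29,800 = 27.6262 ‰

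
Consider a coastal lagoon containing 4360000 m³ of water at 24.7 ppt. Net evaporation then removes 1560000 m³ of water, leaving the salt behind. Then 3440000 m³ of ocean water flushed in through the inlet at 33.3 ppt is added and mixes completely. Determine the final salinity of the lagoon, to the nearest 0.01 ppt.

35.62 ppt

After evaporation: salt = 4,360,000×24.7 = 107,692,000; volume = 4,360,000 − 1,560,000 = 2,800,000 m³
After mixing: salt = 107,692,000 + 3,440,000×33.3 = 222,244,000; volume = 2,800,000 + 3,440,000 = 6,240,000 m³
S = 222,244,000 / 6,240,000 = 35.616 ppt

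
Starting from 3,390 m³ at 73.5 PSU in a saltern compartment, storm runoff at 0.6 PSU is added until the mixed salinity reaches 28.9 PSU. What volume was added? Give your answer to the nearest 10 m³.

5340 m³

Salt balance: 3,390×73.5 + V×0.6 = (3,390+V)×28.9
249,165 + 0.6V = 97,971 + 28.9V
151,194 = 28.3V
V = 5,342.54 m³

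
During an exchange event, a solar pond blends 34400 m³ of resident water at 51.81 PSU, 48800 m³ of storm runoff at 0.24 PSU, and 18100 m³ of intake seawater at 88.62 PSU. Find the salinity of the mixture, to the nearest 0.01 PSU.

33.54 PSU

Mass of salt is conserved:
salt = 34,400×51.81 + 48,800×0.24 + 18,100×88.62 = 1,782,264 + 11,712 + 1,604,022 = 3,397,998
volume = 34,400 + 48,800 + 18,100 = 101,300 m³
S = 3,397,998 / 101,300 = 33.5439 PSU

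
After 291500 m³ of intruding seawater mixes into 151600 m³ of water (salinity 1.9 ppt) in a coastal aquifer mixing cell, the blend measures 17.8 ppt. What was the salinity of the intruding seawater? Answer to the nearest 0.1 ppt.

26.1 ppt

Salt balance: 151,600×1.9 + 291,500×S = 443,100×17.8
288,040 + 291,500·S = 7,887,180
S = (7,887,180 − 288,040) / 291,500 = 26.0691 ppt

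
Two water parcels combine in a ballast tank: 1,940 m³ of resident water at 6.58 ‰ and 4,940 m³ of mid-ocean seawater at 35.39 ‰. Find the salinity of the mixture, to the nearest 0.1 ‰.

27.3 ‰

Salt balance:
salt = 1,940×6.58 + 4,940×35.39 = 12,765.2 + 174,826.6 = 187,591.8
volume = 1,940 + 4,940 = 6,880 m³
S = 187,591.8 / 6,880 = 27.266 ‰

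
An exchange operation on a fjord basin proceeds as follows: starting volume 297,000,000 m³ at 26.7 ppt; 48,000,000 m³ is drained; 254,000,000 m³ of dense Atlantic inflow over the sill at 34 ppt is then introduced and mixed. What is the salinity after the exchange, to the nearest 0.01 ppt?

30.39 ppt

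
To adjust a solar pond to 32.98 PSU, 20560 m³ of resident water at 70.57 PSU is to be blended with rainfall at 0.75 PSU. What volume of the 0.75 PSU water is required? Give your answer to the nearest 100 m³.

Salt balance: 20,560×70.57 + V×0.75 = (20,560+V)×32.98
1,450,919.2 + 0.75V = 678,068.8 + 32.98V
772,850.4 = 32.23V
V = 23,979.22 m³

24000 m³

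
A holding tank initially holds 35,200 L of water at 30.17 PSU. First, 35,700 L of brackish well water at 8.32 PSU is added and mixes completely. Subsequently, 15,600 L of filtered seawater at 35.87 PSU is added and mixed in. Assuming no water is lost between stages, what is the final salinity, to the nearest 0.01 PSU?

Conserving salt mass:
Initial salt = 35,200×30.17 = 1,061,984
After stage 1: salt = 1,061,984 + 35,700×8.32 = 1,359,008; volume = 70,900 L; S = 19.168 PSU
After stage 2: salt = 1,359,008 + 15,600×35.87 = 1,918,580; volume = 86,500 L
S = 1,918,580 / 86,500 = 22.1801 PSU

22.18 PSU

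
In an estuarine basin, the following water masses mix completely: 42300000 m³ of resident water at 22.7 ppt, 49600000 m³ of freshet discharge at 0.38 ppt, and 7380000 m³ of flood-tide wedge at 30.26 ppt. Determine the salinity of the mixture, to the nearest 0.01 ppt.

12.11 ppt

Conserving salt mass:
salt = 42,300,000×22.7 + 49,600,000×0.38 + 7,380,000×30.26 = 960,210,000 + 18,848,000 + 223,318,800 = 1,202,376,800
volume = 42,300,000 + 49,600,000 + 7,380,000 = 99,280,000 m³
S = 1,202,376,800 / 99,280,000 = 12.111 ppt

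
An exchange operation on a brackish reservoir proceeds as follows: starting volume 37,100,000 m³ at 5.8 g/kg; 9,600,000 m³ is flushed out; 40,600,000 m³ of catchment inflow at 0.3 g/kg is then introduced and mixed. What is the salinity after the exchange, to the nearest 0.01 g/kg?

Remaining after removal: 27,500,000 m³ at 5.8 g/kg (salt = 159,500,000)
After addition: salt = 159,500,000 + 40,600,000×0.3 = 171,680,000; volume = 68,100,000 m³
S = 171,680,000 / 68,100,000 = 2.521 g/kg

2.52 g/kg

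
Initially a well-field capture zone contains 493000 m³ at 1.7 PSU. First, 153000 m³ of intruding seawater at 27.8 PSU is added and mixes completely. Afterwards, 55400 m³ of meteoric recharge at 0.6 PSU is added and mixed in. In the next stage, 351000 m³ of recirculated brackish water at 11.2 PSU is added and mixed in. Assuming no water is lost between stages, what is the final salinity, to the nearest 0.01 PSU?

8.61 PSU

Conserving salt mass:
Initial salt = 493,000×1.7 = 838,100
After stage 1: salt = 838,100 + 153,000×27.8 = 5,091,500; volume = 646,000 m³; S = 7.882 PSU
After stage 2: salt = 5,091,500 + 55,400×0.6 = 5,124,740; volume = 701,400 m³; S = 7.306 PSU
After stage 3: salt = 5,124,740 + 351,000×11.2 = 9,055,940; volume = 1,052,400 m³
S = 9,055,940 / 1,052,400 = 8.605 PSU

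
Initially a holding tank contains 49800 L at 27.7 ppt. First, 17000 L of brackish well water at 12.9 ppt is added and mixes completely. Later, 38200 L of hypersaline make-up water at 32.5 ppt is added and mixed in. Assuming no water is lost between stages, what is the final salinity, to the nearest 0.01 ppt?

By conservation of dissolved salt,
Initial salt = 49,800×27.7 = 1,379,460
After stage 1: salt = 1,379,460 + 17,000×12.9 = 1,598,760; volume = 66,800 L; S = 23.934 ppt
After stage 2: salt = 1,598,760 + 38,200×32.5 = 2,840,260; volume = 105,000 L
S = 2,840,260 / 105,000 = 27.0501 ppt

27.05 ppt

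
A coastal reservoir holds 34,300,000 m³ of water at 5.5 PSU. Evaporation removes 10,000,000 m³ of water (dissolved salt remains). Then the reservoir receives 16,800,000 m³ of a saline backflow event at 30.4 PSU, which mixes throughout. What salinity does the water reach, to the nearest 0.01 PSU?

After evaporation: salt = 34,300,000×5.5 = 188,650,000; volume = 34,300,000 − 10,000,000 = 24,300,000 m³
After mixing: salt = 188,650,000 + 16,800,000×30.4 = 699,370,000; volume = 24,300,000 + 16,800,000 = 41,100,000 m³
S = 699,370,000 / 41,100,000 = 17.0163 PSU

17.02 PSU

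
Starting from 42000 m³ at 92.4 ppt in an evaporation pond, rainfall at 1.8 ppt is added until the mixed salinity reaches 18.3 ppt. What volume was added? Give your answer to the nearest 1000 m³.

189000 m³

Salt balance: 42,000×92.4 + V×1.8 = (42,000+V)×18.3
3,880,800 + 1.8V = 768,600 + 18.3V
3,112,200 = 16.5V
V = 188,618.18 m³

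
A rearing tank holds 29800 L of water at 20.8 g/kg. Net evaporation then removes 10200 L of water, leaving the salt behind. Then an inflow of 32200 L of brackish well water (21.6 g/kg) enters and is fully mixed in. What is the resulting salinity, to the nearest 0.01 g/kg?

After evaporation: salt = 29,800×20.8 = 619,840; volume = 29,800 − 10,200 = 19,600 L
After mixing: salt = 619,840 + 32,200×21.6 = 1,315,360; volume = 19,600 + 32,200 = 51,800 L
S = 1,315,360 / 51,800 = 25.3931 g/kg

25.39 g/kg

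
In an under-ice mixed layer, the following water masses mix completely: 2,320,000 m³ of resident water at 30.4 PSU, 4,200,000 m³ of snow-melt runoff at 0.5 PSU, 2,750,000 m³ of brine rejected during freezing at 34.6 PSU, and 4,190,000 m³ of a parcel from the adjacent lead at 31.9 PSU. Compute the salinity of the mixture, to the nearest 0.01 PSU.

22.40 PSU

Mass of salt is conserved:
salt = 2,320,000×30.4 + 4,200,000×0.5 + 2,750,000×34.6 + 4,190,000×31.9 = 70,528,000 + 2,100,000 + 95,150,000 + 133,661,000 = 301,439,000
volume = 2,320,000 + 4,200,000 + 2,750,000 + 4,190,000 = 13,460,000 m³
S = 301,439,000 / 13,460,000 = 22.3952 PSU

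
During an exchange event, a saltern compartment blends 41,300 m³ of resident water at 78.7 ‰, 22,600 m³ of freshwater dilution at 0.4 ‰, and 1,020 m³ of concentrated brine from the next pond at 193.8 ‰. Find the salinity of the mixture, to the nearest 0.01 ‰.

Mass of salt is conserved:
salt = 41,300×78.7 + 22,600×0.4 + 1,020×193.8 = 3,250,310 + 9,040 + 197,676 = 3,457,026
volume = 41,300 + 22,600 + 1,020 = 64,920 m³
S = 3,457,026 / 64,920 = 53.2506 ‰

53.25 ‰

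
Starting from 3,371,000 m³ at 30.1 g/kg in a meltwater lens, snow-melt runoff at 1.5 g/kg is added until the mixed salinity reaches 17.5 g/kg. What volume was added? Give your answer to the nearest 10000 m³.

2650000 m³

Salt balance: 3,371,000×30.1 + V×1.5 = (3,371,000+V)×17.5
101,467,100 + 1.5V = 58,992,500 + 17.5V
42,474,600 = 16V
V = 2,654,662.5 m³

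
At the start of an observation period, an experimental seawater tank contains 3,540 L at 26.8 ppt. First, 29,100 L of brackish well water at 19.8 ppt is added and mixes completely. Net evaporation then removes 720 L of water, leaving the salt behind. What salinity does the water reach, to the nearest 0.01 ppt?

21.02 ppt

After mixing: salt = 3,540×26.8 + 29,100×19.8 = 671,052; volume = 32,640 L
After evaporation: salt unchanged = 671,052; volume = 32,640 − 720 = 31,920 L
S = 671,052 / 31,920 = 21.0229 ppt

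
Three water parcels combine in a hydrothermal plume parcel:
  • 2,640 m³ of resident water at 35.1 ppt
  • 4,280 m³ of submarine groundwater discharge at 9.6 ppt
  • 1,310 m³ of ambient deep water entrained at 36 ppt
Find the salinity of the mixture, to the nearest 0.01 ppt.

By conservation of dissolved salt,
salt = 2,640×35.1 + 4,280×9.6 + 1,310×36 = 92,664 + 41,088 + 47,160 = 180,912
volume = 2,640 + 4,280 + 1,310 = 8,230 m³
S = 180,912 / 8,230 = 21.982 ppt

21.98 ppt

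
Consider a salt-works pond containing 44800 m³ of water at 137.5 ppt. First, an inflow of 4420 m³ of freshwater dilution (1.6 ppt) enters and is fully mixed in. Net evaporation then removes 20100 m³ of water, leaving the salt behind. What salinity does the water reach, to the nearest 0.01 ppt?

211.78 ppt

After mixing: salt = 44,800×137.5 + 4,420×1.6 = 6,167,072; volume = 49,220 m³
After evaporation: salt unchanged = 6,167,072; volume = 49,220 − 20,100 = 29,120 m³
S = 6,167,072 / 29,120 = 211.7813 ppt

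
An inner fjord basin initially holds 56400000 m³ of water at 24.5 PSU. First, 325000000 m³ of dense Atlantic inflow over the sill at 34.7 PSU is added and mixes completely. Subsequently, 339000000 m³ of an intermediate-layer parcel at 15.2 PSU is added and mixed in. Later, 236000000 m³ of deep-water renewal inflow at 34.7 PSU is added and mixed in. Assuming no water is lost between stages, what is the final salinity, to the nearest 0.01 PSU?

Weighted by volume,
Initial salt = 56,400,000×24.5 = 1,381,800,000
After stage 1: salt = 1,381,800,000 + 325,000,000×34.7 = 12,659,300,000; volume = 381,400,000 m³; S = 33.192 PSU
After stage 2: salt = 12,659,300,000 + 339,000,000×15.2 = 17,812,100,000; volume = 720,400,000 m³; S = 24.725 PSU
After stage 3: salt = 17,812,100,000 + 236,000,000×34.7 = 26,001,300,000; volume = 956,400,000 m³
S = 26,001,300,000 / 956,400,000 = 27.1866 PSU

27.19 PSU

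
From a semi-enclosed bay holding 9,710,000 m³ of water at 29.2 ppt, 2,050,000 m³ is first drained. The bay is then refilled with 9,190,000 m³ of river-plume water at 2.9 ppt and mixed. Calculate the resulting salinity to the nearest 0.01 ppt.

Remaining after removal: 7,660,000 m³ at 29.2 ppt (salt = 223,672,000)
After addition: salt = 223,672,000 + 9,190,000×2.9 = 250,323,000; volume = 16,850,000 m³
S = 250,323,000 / 16,850,000 = 14.856 ppt

14.86 ppt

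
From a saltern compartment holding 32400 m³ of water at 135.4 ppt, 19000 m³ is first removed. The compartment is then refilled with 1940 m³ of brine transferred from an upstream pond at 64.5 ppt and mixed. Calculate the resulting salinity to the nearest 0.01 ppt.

126.43 ppt

Remaining after removal: 13,400 m³ at 135.4 ppt (salt = 1,814,360)
After addition: salt = 1,814,360 + 1,940×64.5 = 1,939,490; volume = 15,340 m³
S = 1,939,490 / 15,340 = 126.4335 ppt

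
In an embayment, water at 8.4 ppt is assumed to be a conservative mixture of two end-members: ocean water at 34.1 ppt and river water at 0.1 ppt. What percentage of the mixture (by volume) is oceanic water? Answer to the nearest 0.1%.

24.4%

Let g be the oceanic fraction. Salt balance per unit volume:
g×34.1 + (1−g)×0.1 = 8.4
g = (8.4 − 0.1) / (34.1 − 0.1) = 8.3/34 = 0.2441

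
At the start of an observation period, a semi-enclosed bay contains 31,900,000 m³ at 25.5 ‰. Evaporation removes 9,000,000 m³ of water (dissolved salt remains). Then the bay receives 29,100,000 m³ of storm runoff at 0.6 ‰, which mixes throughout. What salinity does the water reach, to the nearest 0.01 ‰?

After evaporation: salt = 31,900,000×25.5 = 813,450,000; volume = 31,900,000 − 9,000,000 = 22,900,000 m³
After mixing: salt = 813,450,000 + 29,100,000×0.6 = 830,910,000; volume = 22,900,000 + 29,100,000 = 52,000,000 m³
S = 830,910,000 / 52,000,000 = 15.979 ‰

15.98 ‰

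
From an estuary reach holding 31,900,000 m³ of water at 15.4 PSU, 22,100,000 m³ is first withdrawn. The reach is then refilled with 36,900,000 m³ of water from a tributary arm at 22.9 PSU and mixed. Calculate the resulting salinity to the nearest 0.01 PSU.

21.33 PSU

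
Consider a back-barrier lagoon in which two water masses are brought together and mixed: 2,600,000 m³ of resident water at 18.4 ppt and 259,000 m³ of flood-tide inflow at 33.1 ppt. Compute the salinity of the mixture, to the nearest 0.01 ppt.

19.73 ppt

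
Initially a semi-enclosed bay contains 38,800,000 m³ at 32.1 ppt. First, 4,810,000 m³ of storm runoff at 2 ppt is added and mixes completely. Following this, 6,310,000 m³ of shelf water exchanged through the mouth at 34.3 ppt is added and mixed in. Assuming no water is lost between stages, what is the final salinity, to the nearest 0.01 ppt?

Conserving salt mass:
Initial salt = 38,800,000×32.1 = 1,245,480,000
After stage 1: salt = 1,245,480,000 + 4,810,000×2 = 1,255,100,000; volume = 43,610,000 m³; S = 28.78 ppt
After stage 2: salt = 1,255,100,000 + 6,310,000×34.3 = 1,471,533,000; volume = 49,920,000 m³
S = 1,471,533,000 / 49,920,000 = 29.4778 ppt

29.48 ppt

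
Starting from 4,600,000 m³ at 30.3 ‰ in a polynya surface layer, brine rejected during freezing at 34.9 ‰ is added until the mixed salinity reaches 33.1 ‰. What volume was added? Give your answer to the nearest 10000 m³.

Salt balance: 4,600,000×30.3 + V×34.9 = (4,600,000+V)×33.1
139,380,000 + 34.9V = 152,260,000 + 33.1V
12,880,000 = 1.8V
V = 7,155,555.56 m³

7160000 m³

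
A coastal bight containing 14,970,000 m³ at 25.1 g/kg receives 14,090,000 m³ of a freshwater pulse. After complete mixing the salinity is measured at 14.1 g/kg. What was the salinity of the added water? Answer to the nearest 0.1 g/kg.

Salt balance: 14,970,000×25.1 + 14,090,000×S = 29,060,000×14.1
375,747,000 + 14,090,000·S = 409,746,000
S = (409,746,000 − 375,747,000) / 14,090,000 = 2.413 g/kg

2.4 g/kg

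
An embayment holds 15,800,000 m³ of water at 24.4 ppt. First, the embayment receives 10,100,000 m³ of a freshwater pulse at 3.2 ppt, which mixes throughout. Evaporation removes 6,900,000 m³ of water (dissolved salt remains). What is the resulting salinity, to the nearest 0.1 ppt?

After mixing: salt = 15,800,000×24.4 + 10,100,000×3.2 = 417,840,000; volume = 25,900,000 m³
After evaporation: salt unchanged = 417,840,000; volume = 25,900,000 − 6,900,000 = 19,000,000 m³
S = 417,840,000 / 19,000,000 = 21.9916 ppt

22.0 ppt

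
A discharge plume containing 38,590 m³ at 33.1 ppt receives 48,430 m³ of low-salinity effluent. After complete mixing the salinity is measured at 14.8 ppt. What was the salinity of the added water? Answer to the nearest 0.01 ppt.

0.22 ppt

Salt balance: 38,590×33.1 + 48,430×S = 87,020×14.8
1,277,329 + 48,430·S = 1,287,896
S = (1,287,896 − 1,277,329) / 48,430 = 0.2182 ppt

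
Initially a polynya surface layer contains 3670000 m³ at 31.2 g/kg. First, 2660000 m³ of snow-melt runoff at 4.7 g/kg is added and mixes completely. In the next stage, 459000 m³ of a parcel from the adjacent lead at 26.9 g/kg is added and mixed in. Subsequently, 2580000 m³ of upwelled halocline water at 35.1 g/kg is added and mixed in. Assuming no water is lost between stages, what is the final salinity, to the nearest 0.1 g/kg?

By conservation of dissolved salt,
Initial salt = 3,670,000×31.2 = 114,504,000
After stage 1: salt = 114,504,000 + 2,660,000×4.7 = 127,006,000; volume = 6,330,000 m³; S = 20.064 g/kg
After stage 2: salt = 127,006,000 + 459,000×26.9 = 139,353,100; volume = 6,789,000 m³; S = 20.526 g/kg
After stage 3: salt = 139,353,100 + 2,580,000×35.1 = 229,911,100; volume = 9,369,000 m³
S = 229,911,100 / 9,369,000 = 24.5396 g/kg

24.5 g/kg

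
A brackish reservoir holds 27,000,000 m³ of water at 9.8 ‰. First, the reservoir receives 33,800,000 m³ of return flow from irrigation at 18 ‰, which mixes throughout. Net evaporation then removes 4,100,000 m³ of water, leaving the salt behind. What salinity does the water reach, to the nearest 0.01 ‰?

15.40 ‰

After mixing: salt = 27,000,000×9.8 + 33,800,000×18 = 873,000,000; volume = 60,800,000 m³
After evaporation: salt unchanged = 873,000,000; volume = 60,800,000 − 4,100,000 = 56,700,000 m³
S = 873,000,000 / 56,700,000 = 15.3968 ‰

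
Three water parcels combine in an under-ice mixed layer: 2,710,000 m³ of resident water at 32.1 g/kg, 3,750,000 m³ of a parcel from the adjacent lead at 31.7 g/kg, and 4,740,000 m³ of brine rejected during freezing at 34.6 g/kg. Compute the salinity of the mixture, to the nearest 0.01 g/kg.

33.02 g/kg

Mass of salt is conserved:
salt = 2,710,000×32.1 + 3,750,000×31.7 + 4,740,000×34.6 = 86,991,000 + 118,875,000 + 164,004,000 = 369,870,000
volume = 2,710,000 + 3,750,000 + 4,740,000 = 11,200,000 m³
S = 369,870,000 / 11,200,000 = 33.0241 g/kg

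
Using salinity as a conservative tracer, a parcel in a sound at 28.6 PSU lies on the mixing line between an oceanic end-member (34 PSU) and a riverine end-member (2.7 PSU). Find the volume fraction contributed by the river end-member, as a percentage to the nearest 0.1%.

Let f be the freshwater fraction. Salt balance per unit volume:
f×2.7 + (1−f)×34 = 28.6
f = (34 − 28.6) / (34 − 2.7) = 5.4/31.3 = 0.1725

17.3%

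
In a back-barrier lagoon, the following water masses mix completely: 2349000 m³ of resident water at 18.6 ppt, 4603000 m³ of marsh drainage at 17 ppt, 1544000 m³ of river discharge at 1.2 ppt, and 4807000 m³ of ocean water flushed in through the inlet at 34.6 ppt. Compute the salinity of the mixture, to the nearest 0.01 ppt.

Total salt / total volume:
salt = 2,349,000×18.6 + 4,603,000×17 + 1,544,000×1.2 + 4,807,000×34.6 = 43,691,400 + 78,251,000 + 1,852,800 + 166,322,200 = 290,117,400
volume = 2,349,000 + 4,603,000 + 1,544,000 + 4,807,000 = 13,303,000 m³
S = 290,117,400 / 13,303,000 = 21.8084 ppt

21.81 ppt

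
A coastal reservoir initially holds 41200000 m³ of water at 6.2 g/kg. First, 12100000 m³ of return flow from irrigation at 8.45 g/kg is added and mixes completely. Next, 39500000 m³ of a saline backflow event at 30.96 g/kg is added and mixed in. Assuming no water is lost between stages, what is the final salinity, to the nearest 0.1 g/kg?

Total salt / total volume:
Initial salt = 41,200,000×6.2 = 255,440,000
After stage 1: salt = 255,440,000 + 12,100,000×8.45 = 357,685,000; volume = 53,300,000 m³; S = 6.711 g/kg
After stage 2: salt = 357,685,000 + 39,500,000×30.96 = 1,580,605,000; volume = 92,800,000 m³
S = 1,580,605,000 / 92,800,000 = 17.0324 g/kg

17.0 g/kg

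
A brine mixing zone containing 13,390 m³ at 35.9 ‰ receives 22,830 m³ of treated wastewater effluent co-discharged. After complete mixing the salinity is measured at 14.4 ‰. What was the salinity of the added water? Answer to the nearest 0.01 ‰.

Salt balance: 13,390×35.9 + 22,830×S = 36,220×14.4
480,701 + 22,830·S = 521,568
S = (521,568 − 480,701) / 22,830 = 1.7901 ‰

1.79 ‰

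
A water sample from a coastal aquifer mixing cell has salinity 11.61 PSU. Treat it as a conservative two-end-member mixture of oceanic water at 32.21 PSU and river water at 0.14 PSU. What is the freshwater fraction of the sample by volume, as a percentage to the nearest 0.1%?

Let f be the freshwater fraction. Salt balance per unit volume:
f×0.14 + (1−f)×32.21 = 11.61
f = (32.21 − 11.61) / (32.21 − 0.14) = 20.6/32.07 = 0.6423

64.2%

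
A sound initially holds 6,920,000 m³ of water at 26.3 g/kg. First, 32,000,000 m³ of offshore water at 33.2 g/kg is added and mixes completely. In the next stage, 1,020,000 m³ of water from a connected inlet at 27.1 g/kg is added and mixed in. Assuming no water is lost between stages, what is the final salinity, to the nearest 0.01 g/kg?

Mass of salt is conserved:
Initial salt = 6,920,000×26.3 = 181,996,000
After stage 1: salt = 181,996,000 + 32,000,000×33.2 = 1,244,396,000; volume = 38,920,000 m³; S = 31.973 g/kg
After stage 2: salt = 1,244,396,000 + 1,020,000×27.1 = 1,272,038,000; volume = 39,940,000 m³
S = 1,272,038,000 / 39,940,000 = 31.8487 g/kg

31.85 g/kg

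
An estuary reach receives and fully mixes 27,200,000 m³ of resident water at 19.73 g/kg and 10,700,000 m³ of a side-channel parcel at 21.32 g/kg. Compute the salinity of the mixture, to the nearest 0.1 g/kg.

20.2 g/kg

Mass of salt is conserved:
salt = 27,200,000×19.73 + 10,700,000×21.32 = 536,656,000 + 228,124,000 = 764,780,000
volume = 27,200,000 + 10,700,000 = 37,900,000 m³
S = 764,780,000 / 37,900,000 = 20.179 g/kg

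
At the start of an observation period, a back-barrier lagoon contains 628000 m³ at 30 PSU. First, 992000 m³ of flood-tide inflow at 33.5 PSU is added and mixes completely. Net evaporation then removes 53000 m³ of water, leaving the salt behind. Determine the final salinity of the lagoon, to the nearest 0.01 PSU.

33.23 PSU

After mixing: salt = 628,000×30 + 992,000×33.5 = 52,072,000; volume = 1,620,000 m³
After evaporation: salt unchanged = 52,072,000; volume = 1,620,000 − 53,000 = 1,567,000 m³
S = 52,072,000 / 1,567,000 = 33.2304 PSU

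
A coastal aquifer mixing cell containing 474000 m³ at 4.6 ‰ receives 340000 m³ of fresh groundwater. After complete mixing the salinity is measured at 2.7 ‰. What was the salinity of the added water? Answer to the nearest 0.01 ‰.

0.05 ‰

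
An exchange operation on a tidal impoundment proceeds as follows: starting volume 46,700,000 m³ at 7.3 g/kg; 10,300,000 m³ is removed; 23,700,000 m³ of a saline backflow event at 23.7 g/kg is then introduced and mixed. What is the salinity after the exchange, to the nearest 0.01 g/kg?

Remaining after removal: 36,400,000 m³ at 7.3 g/kg (salt = 265,720,000)
After addition: salt = 265,720,000 + 23,700,000×23.7 = 827,410,000; volume = 60,100,000 m³
S = 827,410,000 / 60,100,000 = 13.7672 g/kg

13.77 g/kg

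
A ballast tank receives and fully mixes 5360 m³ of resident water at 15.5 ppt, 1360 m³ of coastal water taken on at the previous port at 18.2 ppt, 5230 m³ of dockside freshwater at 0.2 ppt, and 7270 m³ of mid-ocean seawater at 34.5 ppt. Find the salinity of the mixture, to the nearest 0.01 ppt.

Weighted by volume,
salt = 5,360×15.5 + 1,360×18.2 + 5,230×0.2 + 7,270×34.5 = 83,080 + 24,752 + 1,046 + 250,815 = 359,693
volume = 5,360 + 1,360 + 5,230 + 7,270 = 19,220 m³
S = 359,693 / 19,220 = 18.7145 ppt

18.71 ppt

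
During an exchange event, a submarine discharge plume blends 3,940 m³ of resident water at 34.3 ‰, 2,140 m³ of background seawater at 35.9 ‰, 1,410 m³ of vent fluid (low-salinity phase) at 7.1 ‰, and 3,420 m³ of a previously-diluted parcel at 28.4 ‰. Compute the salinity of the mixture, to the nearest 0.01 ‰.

Total salt / total volume:
salt = 3,940×34.3 + 2,140×35.9 + 1,410×7.1 + 3,420×28.4 = 135,142 + 76,826 + 10,011 + 97,128 = 319,107
volume = 3,940 + 2,140 + 1,410 + 3,420 = 10,910 m³
S = 319,107 / 10,910 = 29.249 ‰

29.25 ‰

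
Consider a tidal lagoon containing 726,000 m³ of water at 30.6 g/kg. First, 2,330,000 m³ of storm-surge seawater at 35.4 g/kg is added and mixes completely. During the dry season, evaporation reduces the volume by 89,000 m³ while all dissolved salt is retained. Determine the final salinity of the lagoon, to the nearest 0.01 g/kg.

After mixing: salt = 726,000×30.6 + 2,330,000×35.4 = 104,697,600; volume = 3,056,000 m³
After evaporation: salt unchanged = 104,697,600; volume = 3,056,000 − 89,000 = 2,967,000 m³
S = 104,697,600 / 2,967,000 = 35.2874 g/kg

35.29 g/kg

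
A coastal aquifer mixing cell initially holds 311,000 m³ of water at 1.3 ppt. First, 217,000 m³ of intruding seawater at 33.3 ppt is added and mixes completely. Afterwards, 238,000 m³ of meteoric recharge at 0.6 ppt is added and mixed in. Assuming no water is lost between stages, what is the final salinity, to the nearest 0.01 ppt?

Total salt / total volume:
Initial salt = 311,000×1.3 = 404,300
After stage 1: salt = 404,300 + 217,000×33.3 = 7,630,400; volume = 528,000 m³; S = 14.452 ppt
After stage 2: salt = 7,630,400 + 238,000×0.6 = 7,773,200; volume = 766,000 m³
S = 7,773,200 / 766,000 = 10.1478 ppt

10.15 ppt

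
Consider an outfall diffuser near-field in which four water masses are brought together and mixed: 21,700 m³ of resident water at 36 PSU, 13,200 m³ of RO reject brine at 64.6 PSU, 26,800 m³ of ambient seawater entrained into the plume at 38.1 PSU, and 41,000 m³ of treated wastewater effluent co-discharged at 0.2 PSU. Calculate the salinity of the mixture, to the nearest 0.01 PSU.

25.93 PSU

Conserving salt mass:
salt = 21,700×36 + 13,200×64.6 + 26,800×38.1 + 41,000×0.2 = 781,200 + 852,720 + 1,021,080 + 8,200 = 2,663,200
volume = 21,700 + 13,200 + 26,800 + 41,000 = 102,700 m³
S = 2,663,200 / 102,700 = 25.9318 PSU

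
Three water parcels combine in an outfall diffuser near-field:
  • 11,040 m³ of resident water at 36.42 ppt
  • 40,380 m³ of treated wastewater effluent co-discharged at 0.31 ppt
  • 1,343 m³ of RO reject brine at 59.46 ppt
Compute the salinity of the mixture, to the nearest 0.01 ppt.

9.37 ppt

Weighted by volume,
salt = 11,040×36.42 + 40,380×0.31 + 1,343×59.46 = 402,076.8 + 12,517.8 + 79,854.78 = 494,449.38
volume = 11,040 + 40,380 + 1,343 = 52,763 m³
S = 494,449.38 / 52,763 = 9.3711 ppt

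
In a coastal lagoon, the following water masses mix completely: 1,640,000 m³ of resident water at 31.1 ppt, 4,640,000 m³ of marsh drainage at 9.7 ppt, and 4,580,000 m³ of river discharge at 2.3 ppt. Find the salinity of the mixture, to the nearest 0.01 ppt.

9.81 ppt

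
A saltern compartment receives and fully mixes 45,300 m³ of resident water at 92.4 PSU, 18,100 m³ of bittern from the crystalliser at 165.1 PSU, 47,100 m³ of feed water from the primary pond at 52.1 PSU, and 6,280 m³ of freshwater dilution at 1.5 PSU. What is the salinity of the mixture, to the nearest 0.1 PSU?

Total salt / total volume:
salt = 45,300×92.4 + 18,100×165.1 + 47,100×52.1 + 6,280×1.5 = 4,185,720 + 2,988,310 + 2,453,910 + 9,420 = 9,637,360
volume = 45,300 + 18,100 + 47,100 + 6,280 = 116,780 m³
S = 9,637,360 / 116,780 = 82.526 PSU

82.5 PSU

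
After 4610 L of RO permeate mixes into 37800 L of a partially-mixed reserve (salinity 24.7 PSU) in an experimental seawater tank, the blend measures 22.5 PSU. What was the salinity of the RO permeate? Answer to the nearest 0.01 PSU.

4.46 PSU

Salt balance: 37,800×24.7 + 4,610×S = 42,410×22.5
933,660 + 4,610·S = 954,225
S = (954,225 − 933,660) / 4,610 = 4.461 PSU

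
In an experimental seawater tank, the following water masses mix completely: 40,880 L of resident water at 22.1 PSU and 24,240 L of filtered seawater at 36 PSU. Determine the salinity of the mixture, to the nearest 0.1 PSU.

27.3 PSU

Weighted by volume,
salt = 40,880×22.1 + 24,240×36 = 903,448 + 872,640 = 1,776,088
volume = 40,880 + 24,240 = 65,120 L
S = 1,776,088 / 65,120 = 27.274 PSU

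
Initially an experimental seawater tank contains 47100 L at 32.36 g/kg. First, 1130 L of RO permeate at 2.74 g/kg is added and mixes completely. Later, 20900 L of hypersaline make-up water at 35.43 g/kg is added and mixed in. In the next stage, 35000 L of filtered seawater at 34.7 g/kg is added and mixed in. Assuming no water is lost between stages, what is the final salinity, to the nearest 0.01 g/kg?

Salt balance:
Initial salt = 47,100×32.36 = 1,524,156
After stage 1: salt = 1,524,156 + 1,130×2.74 = 1,527,252.2; volume = 48,230 L; S = 31.666 g/kg
After stage 2: salt = 1,527,252.2 + 20,900×35.43 = 2,267,739.2; volume = 69,130 L; S = 32.804 g/kg
After stage 3: salt = 2,267,739.2 + 35,000×34.7 = 3,482,239.2; volume = 104,130 L
S = 3,482,239.2 / 104,130 = 33.4413 g/kg

33.44 g/kg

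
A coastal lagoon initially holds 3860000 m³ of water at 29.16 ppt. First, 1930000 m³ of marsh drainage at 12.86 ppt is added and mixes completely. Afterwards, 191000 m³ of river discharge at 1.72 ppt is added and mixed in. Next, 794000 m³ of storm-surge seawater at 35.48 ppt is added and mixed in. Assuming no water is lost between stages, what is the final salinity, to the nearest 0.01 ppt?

24.48 ppt

Total salt / total volume:
Initial salt = 3,860,000×29.16 = 112,557,600
After stage 1: salt = 112,557,600 + 1,930,000×12.86 = 137,377,400; volume = 5,790,000 m³; S = 23.727 ppt
After stage 2: salt = 137,377,400 + 191,000×1.72 = 137,705,920; volume = 5,981,000 m³; S = 23.024 ppt
After stage 3: salt = 137,705,920 + 794,000×35.48 = 165,877,040; volume = 6,775,000 m³
S = 165,877,040 / 6,775,000 = 24.4837 ppt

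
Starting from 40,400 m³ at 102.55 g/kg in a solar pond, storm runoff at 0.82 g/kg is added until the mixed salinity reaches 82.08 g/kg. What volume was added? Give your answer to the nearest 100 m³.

Salt balance: 40,400×102.55 + V×0.82 = (40,400+V)×82.08
4,143,020 + 0.82V = 3,316,032 + 82.08V
826,988 = 81.26V
V = 10,177.06 m³

10200 m³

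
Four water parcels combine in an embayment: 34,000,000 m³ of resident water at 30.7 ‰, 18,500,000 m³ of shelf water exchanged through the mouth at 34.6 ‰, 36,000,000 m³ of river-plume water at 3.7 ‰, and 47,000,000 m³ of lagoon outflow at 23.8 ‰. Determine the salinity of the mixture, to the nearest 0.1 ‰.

21.7 ‰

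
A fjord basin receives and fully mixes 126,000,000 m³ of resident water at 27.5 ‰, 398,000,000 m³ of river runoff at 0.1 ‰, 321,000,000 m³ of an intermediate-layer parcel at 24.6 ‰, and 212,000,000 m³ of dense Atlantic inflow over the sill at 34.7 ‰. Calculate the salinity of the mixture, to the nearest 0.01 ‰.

17.75 ‰

Total salt / total volume:
salt = 126,000,000×27.5 + 398,000,000×0.1 + 321,000,000×24.6 + 212,000,000×34.7 = 3,465,000,000 + 39,800,000 + 7,896,600,000 + 7,356,400,000 = 18,757,800,000
volume = 126,000,000 + 398,000,000 + 321,000,000 + 212,000,000 = 1,057,000,000 m³
S = 18,757,800,000 / 1,057,000,000 = 17.7463 ‰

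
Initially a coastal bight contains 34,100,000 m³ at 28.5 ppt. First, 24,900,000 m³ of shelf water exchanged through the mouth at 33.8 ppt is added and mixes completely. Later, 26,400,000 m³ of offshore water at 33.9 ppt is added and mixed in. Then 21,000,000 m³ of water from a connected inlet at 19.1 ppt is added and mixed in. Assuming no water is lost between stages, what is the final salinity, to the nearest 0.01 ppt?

Salt balance:
Initial salt = 34,100,000×28.5 = 971,850,000
After stage 1: salt = 971,850,000 + 24,900,000×33.8 = 1,813,470,000; volume = 59,000,000 m³; S = 30.737 ppt
After stage 2: salt = 1,813,470,000 + 26,400,000×33.9 = 2,708,430,000; volume = 85,400,000 m³; S = 31.715 ppt
After stage 3: salt = 2,708,430,000 + 21,000,000×19.1 = 3,109,530,000; volume = 106,400,000 m³
S = 3,109,530,000 / 106,400,000 = 29.2249 ppt

29.22 ppt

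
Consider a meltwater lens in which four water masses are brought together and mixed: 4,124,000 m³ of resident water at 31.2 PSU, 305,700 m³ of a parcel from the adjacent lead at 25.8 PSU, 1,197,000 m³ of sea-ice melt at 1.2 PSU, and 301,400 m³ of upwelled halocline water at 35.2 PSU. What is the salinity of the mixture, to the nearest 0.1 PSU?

Weighted by volume,
salt = 4,124,000×31.2 + 305,700×25.8 + 1,197,000×1.2 + 301,400×35.2 = 128,668,800 + 7,887,060 + 1,436,400 + 10,609,280 = 148,601,540
volume = 4,124,000 + 305,700 + 1,197,000 + 301,400 = 5,928,100 m³
S = 148,601,540 / 5,928,100 = 25.067 PSU

25.1 PSU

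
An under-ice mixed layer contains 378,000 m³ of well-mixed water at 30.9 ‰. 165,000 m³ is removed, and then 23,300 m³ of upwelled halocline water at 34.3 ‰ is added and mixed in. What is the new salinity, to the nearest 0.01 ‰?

Remaining after removal: 213,000 m³ at 30.9 ‰ (salt = 6,581,700)
After addition: salt = 6,581,700 + 23,300×34.3 = 7,380,890; volume = 236,300 m³
S = 7,380,890 / 236,300 = 31.2353 ‰

31.24 ‰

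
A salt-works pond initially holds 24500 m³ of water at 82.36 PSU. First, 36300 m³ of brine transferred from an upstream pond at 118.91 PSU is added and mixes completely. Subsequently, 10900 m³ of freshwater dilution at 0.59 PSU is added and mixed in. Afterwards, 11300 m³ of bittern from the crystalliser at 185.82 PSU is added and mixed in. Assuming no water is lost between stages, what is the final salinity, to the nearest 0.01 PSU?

101.69 PSU

Mass of salt is conserved:
Initial salt = 24,500×82.36 = 2,017,820
After stage 1: salt = 2,017,820 + 36,300×118.91 = 6,334,253; volume = 60,800 m³; S = 104.182 PSU
After stage 2: salt = 6,334,253 + 10,900×0.59 = 6,340,684; volume = 71,700 m³; S = 88.434 PSU
After stage 3: salt = 6,340,684 + 11,300×185.82 = 8,440,450; volume = 83,000 m³
S = 8,440,450 / 83,000 = 101.6922 PSU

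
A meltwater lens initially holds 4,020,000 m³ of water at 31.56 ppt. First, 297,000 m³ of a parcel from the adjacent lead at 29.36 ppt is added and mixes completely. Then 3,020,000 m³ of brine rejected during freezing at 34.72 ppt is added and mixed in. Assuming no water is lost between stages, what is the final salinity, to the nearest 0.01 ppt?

Salt balance:
Initial salt = 4,020,000×31.56 = 126,871,200
After stage 1: salt = 126,871,200 + 297,000×29.36 = 135,591,120; volume = 4,317,000 m³; S = 31.409 ppt
After stage 2: salt = 135,591,120 + 3,020,000×34.72 = 240,445,520; volume = 7,337,000 m³
S = 240,445,520 / 7,337,000 = 32.7716 ppt

32.77 ppt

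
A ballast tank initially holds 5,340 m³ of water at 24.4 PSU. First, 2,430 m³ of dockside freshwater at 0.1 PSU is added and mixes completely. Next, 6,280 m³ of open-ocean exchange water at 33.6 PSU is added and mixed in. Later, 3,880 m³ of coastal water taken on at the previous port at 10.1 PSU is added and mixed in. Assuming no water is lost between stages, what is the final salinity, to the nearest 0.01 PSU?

21.23 PSU

Total salt / total volume:
Initial salt = 5,340×24.4 = 130,296
After stage 1: salt = 130,296 + 2,430×0.1 = 130,539; volume = 7,770 m³; S = 16.8 PSU
After stage 2: salt = 130,539 + 6,280×33.6 = 341,547; volume = 14,050 m³; S = 24.309 PSU
After stage 3: salt = 341,547 + 3,880×10.1 = 380,735; volume = 17,930 m³
S = 380,735 / 17,930 = 21.2345 PSU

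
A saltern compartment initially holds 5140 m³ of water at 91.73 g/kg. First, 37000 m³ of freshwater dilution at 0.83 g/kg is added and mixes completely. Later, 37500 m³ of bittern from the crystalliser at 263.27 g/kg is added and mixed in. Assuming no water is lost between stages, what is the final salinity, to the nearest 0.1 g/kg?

130.3 g/kg

Mass of salt is conserved:
Initial salt = 5,140×91.73 = 471,492.2
After stage 1: salt = 471,492.2 + 37,000×0.83 = 502,202.2; volume = 42,140 m³; S = 11.917 g/kg
After stage 2: salt = 502,202.2 + 37,500×263.27 = 10,374,827.2; volume = 79,640 m³
S = 10,374,827.2 / 79,640 = 130.2716 g/kg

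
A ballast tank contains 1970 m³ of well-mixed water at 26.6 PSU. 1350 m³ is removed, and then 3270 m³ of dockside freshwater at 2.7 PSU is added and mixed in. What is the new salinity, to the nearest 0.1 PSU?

Remaining after removal: 620 m³ at 26.6 PSU (salt = 16,492)
After addition: salt = 16,492 + 3,270×2.7 = 25,321; volume = 3,890 m³
S = 25,321 / 3,890 = 6.5093 PSU

6.5 PSU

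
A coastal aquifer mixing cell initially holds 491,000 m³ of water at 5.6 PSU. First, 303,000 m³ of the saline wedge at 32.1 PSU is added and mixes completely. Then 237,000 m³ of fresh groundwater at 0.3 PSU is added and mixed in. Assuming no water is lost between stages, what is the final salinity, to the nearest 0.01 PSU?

By conservation of dissolved salt,
Initial salt = 491,000×5.6 = 2,749,600
After stage 1: salt = 2,749,600 + 303,000×32.1 = 12,475,900; volume = 794,000 m³; S = 15.713 PSU
After stage 2: salt = 12,475,900 + 237,000×0.3 = 12,547,000; volume = 1,031,000 m³
S = 12,547,000 / 1,031,000 = 12.1697 PSU

12.17 PSU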